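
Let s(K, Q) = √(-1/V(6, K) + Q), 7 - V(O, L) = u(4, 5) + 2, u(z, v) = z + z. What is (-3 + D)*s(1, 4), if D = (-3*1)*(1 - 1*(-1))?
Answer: -3*√39 ≈ -18.735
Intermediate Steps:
u(z, v) = 2*z
D = -6 (D = -3*(1 + 1) = -3*2 = -6)
V(O, L) = -3 (V(O, L) = 7 - (2*4 + 2) = 7 - (8 + 2) = 7 - 1*10 = 7 - 10 = -3)
s(K, Q) = √(⅓ + Q) (s(K, Q) = √(-1/(-3) + Q) = √(-1*(-⅓) + Q) = √(⅓ + Q))
(-3 + D)*s(1, 4) = (-3 - 6)*(√(3 + 9*4)/3) = -3*√(3 + 36) = -3*√39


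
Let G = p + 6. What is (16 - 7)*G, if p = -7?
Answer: -9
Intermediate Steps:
G = -1 (G = -7 + 6 = -1)
(16 - 7)*G = (16 - 7)*(-1) = 9*(-1) = -9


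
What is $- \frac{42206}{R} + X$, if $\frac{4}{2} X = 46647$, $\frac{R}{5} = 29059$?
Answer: $\frac{6777491453}{290590} \approx 23323.0$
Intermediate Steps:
$R = 145295$ ($R = 5 \cdot 29059 = 145295$)
$X = \frac{46647}{2}$ ($X = \frac{1}{2} \cdot 46647 = \frac{46647}{2} \approx 23324.0$)
$- \frac{42206}{R} + X = - \frac{42206}{145295} + \frac{46647}{2} = \frac{6777491453}{290590}$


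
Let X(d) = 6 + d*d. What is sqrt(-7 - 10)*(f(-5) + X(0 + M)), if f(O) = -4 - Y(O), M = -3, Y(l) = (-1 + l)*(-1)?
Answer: 5*I*sqrt(17) ≈ 20.616*I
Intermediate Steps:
Y(l) = 1 - l
X(d) = 6 + d**2
f(O) = -5 + O (f(O) = -4 - (1 - O) = -4 + (-1 + O) = -5 + O)
sqrt(-7 - 10)*(f(-5) + X(0 + M)) = sqrt(-7 - 10)*((-5 - 5) + (6 + (0 - 3)**2)) = sqrt(-17)*(-10 + (6 + (-3)**2)) = (I*sqrt(17))*(-10 + (6 + 9)) = (I*sqrt(17))*(-10 + 15) = (I*sqrt(17))*5 = 5*I*sqrt(17)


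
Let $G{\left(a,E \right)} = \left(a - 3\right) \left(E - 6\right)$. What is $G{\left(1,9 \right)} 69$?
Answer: $-414$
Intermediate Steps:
$G{\left(a,E \right)} = \left(-6 + E\right) \left(-3 + a\right)$ ($G{\left(a,E \right)} = \left(-3 + a\right) \left(-6 + E\right) = \left(-6 + E\right) \left(-3 + a\right)$)
$G{\left(1,9 \right)} 69 = \left(18 - 6 - 27 + 9 \cdot 1\right) 69 = \left(18 - 6 - 27 + 9\right) 69 = \left(-6\right) 69 = -414$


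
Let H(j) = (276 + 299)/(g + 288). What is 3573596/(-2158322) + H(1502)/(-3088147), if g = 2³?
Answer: -1633297505976151/986451910181432 ≈ -1.6557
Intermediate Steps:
g = 8
H(j) = 575/296 (H(j) = (276 + 299)/(8 + 288) = 575/296)
3573596/(-2158322) + H(1502)/(-3088147) = 3573596/(-2158322) + (575/296)/(-3088147) = 3573596*(-1/2158322) + (575/296)*(-1/3088147) = -1786798/1079161 - 575/914091512 = -1633297505976151/986451910181432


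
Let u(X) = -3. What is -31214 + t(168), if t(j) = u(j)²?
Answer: -31205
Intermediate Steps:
t(j) = 9 (t(j) = (-3)² = 9)
-31214 + t(168) = -31214 + 9 = -31205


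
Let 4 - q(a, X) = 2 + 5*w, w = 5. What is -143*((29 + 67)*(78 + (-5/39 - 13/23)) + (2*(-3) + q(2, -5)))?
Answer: -24313707/23 ≈ -1.0571e+6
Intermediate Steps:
q(a, X) = -23 (q(a, X) = 4 - (2 + 5*5) = 4 - (2 + 25) = 4 - 1*27 = 4 - 27 = -23)
-143*((29 + 67)*(78 + (-5/39 - 13/23)) + (2*(-3) + q(2, -5))) = -143*((29 + 67)*(78 + (-5/39 - 13/23)) + (2*(-3) - 23)) = -143*(96*(78 + (-5*1/39 - 13*1/23)) + (-6 - 23)) = -143*(96*(78 + (-5/39 - 13/23)) - 29) = -143*(96*(78 - 622/897) - 29) = -143*(96*(69344/897) - 29) = -143*(2219008/299 - 29) = -143*2210337/299 = -24313707/23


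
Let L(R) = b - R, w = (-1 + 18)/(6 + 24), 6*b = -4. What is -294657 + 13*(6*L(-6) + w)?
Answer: -8827009/30 ≈ -2.9423e+5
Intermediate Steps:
b = -⅔ (b = (⅙)*(-4) = -⅔ ≈ -0.66667)
w = 17/30 ≈ 0.56667
L(R) = -⅔ - R
-294657 + 13*(6*L(-6) + w) = -294657 + 13*(6*(-⅔ - 1*(-6)) + 17/30) = -294657 + 13*(6*(-⅔ + 6) + 17/30) = -294657 + 13*(6*(16/3) + 17/30) = -294657 + 13*(32 + 17/30) = -294657 + 13*(977/30) = -294657 + 12701/30 = -8827009/30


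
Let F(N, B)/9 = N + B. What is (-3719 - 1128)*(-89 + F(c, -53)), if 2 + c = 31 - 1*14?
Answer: 2089057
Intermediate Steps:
c = 15 (c = -2 + (31 - 1*14) = -2 + (31 - 14) = -2 + 17 = 15)
F(N, B) = 9*B + 9*N (F(N, B) = 9*(N + B) = 9*(B + N) = 9*B + 9*N)
(-3719 - 1128)*(-89 + F(c, -53)) = (-3719 - 1128)*(-89 + (9*(-53) + 9*15)) = -4847*(-89 + (-477 + 135)) = -4847*(-89 - 342) = -4847*(-431) = 2089057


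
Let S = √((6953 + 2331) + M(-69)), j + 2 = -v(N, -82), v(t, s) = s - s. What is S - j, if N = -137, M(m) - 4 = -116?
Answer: 2 + 2*√2293 ≈ 97.771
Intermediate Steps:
M(m) = -112 (M(m) = 4 - 116 = -112)
v(t, s) = 0
j = -2 (j = -2 - 1*0 = -2 + 0 = -2)
S = 2*√2293 (S = √((6953 + 2331) - 112) = √(9284 - 112) = √9172 = 2*√2293 ≈ 95.771)
S - j = 2*√2293 - 1*(-2) = 2*√2293 + 2 = 2 + 2*√2293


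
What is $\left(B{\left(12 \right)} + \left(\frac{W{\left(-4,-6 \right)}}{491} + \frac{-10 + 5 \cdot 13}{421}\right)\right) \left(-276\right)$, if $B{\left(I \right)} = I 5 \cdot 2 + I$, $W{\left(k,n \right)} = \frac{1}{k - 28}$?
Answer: $- \frac{60306759207}{1653688} \approx -36468.0$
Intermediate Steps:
$W{\left(k,n \right)} = \frac{1}{-28 + k}$
$B{\left(I \right)} = 11 I$ ($B{\left(I \right)} = I 10 + I = 10 I + I = 11 I$)
$\left(B{\left(12 \right)} + \left(\frac{W{\left(-4,-6 \right)}}{491} + \frac{-10 + 5 \cdot 13}{421}\right)\right) \left(-276\right) = \left(11 \cdot 12 + \left(\frac{1}{\left(-28 - 4\right) 491} + \frac{-10 + 5 \cdot 13}{421}\right)\right) \left(-276\right) = \left(132 + \left(\frac{1}{-32} \cdot \frac{1}{491} + \left(-10 + 65\right) \frac{1}{421}\right)\right) \left(-276\right) = \left(132 + \left(\left(- \frac{1}{32}\right) \frac{1}{491} + 55 \cdot \frac{1}{421}\right)\right) \left(-276\right) = \left(132 + \left(- \frac{1}{15712} + \frac{55}{421}\right)\right) \left(-276\right) = \left(132 + \frac{863739}{6614752}\right) \left(-276\right) = \frac{874011003}{6614752} \left(-276\right) = - \frac{60306759207}{1653688}$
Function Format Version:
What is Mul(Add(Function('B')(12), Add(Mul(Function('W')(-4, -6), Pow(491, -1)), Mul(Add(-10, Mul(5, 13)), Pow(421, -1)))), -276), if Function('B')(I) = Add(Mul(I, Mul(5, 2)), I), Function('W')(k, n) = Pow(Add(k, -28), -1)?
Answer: Rational(-60306759207, 1653688) ≈ -36468.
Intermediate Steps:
Function('W')(k, n) = Pow(Add(-28, k), -1)
Function('B')(I) = Mul(11, I) (Function('B')(I) = Add(Mul(I, 10), I) = Add(Mul(10, I), I) = Mul(11, I))
Mul(Add(Function('B')(12), Add(Mul(Function('W')(-4, -6), Pow(491, -1)), Mul(Add(-10, Mul(5, 13)), Pow(421, -1)))), -276) = Mul(Add(Mul(11, 12), Add(Mul(Pow(Add(-28, -4), -1), Pow(491, -1)), Mul(Add(-10, Mul(5, 13)), Pow(421, -1)))), -276) = Mul(Add(132, Add(Mul(Pow(-32, -1), Rational(1, 491)), Mul(Add(-10, 65), Rational(1, 421)))), -276) = Mul(Add(132, Add(Mul(Rational(-1, 32), Rational(1, 491)), Mul(55, Rational(1, 421)))), -276) = Mul(Add(132, Add(Rational(-1, 15712), Rational(55, 421))), -276) = Mul(Add(132, Rational(863739, 6614752)), -276) = Mul(Rational(874011003, 6614752), -276) = Rational(-60306759207, 1653688)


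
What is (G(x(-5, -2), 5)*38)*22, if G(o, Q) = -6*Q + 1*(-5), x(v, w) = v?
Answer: -29260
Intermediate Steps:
G(o, Q) = -5 - 6*Q (G(o, Q) = -6*Q - 5 = -5 - 6*Q)
(G(x(-5, -2), 5)*38)*22 = ((-5 - 6*5)*38)*22 = ((-5 - 30)*38)*22 = -35*38*22 = -1330*22 = -29260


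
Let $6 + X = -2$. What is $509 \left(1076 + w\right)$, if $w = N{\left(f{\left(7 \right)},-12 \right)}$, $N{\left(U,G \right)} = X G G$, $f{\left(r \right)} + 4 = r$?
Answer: $-38684$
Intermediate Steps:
$X = -8$ ($X = -6 - 2 = -8$)
$f{\left(r \right)} = -4 + r$
$N{\left(U,G \right)} = - 8 G^{2}$ ($N{\left(U,G \right)} = - 8 G G = - 8 G^{2}$)
$w = -1152$ ($w = - 8 \left(-12\right)^{2} = \left(-8\right) 144 = -1152$)
$509 \left(1076 + w\right) = 509 \left(1076 - 1152\right) = 509 \left(-76\right) = -38684$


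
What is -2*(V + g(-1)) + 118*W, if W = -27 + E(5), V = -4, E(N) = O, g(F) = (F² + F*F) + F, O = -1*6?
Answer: -3888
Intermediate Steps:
O = -6
g(F) = F + 2*F² (g(F) = (F² + F²) + F = 2*F² + F = F + 2*F²)
E(N) = -6
W = -33 (W = -27 - 6 = -33)
-2*(V + g(-1)) + 118*W = -2*(-4 - (1 + 2*(-1))) + 118*(-33) = -2*(-4 - (1 - 2)) - 3894 = -2*(-4 - 1*(-1)) - 3894 = -2*(-4 + 1) - 3894 = -2*(-3) - 3894 = 6 - 3894 = -3888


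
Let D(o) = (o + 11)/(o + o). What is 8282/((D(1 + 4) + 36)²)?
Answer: 103525/17672 ≈ 5.8581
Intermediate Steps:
D(o) = (11 + o)/(2*o) (D(o) = (11 + o)/((2*o)) = (11 + o)*(1/(2*o)) = (11 + o)/(2*o))
8282/((D(1 + 4) + 36)²) = 8282/(((11 + (1 + 4))/(2*(1 + 4)) + 36)²) = 8282/(((½)*(11 + 5)/5 + 36)²) = 8282/(((½)*(⅕)*16 + 36)²) = 8282/((8/5 + 36)²) = 8282/((188/5)²) = 8282/(35344/25) = 8282*(25/35344) = 103525/17672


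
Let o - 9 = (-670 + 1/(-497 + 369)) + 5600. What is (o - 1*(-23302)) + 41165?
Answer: 8883967/128 ≈ 69406.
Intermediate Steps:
o = 632191/128 (o = 9 + ((-670 + 1/(-497 + 369)) + 5600) = 9 + ((-670 + 1/(-128)) + 5600) = 9 + ((-670 - 1/128) + 5600) = 9 + (-85761/128 + 5600) = 9 + 631039/128 = 632191/128 ≈ 4939.0)
(o - 1*(-23302)) + 41165 = (632191/128 - 1*(-23302)) + 41165 = (632191/128 + 23302) + 41165 = 3614847/128 + 41165 = 8883967/128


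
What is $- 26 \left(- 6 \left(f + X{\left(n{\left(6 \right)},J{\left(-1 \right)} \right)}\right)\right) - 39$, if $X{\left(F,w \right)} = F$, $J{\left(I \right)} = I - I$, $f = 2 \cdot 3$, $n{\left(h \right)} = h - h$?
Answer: $897$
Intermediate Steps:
$n{\left(h \right)} = 0$
$f = 6$
$J{\left(I \right)} = 0$
$- 26 \left(- 6 \left(f + X{\left(n{\left(6 \right)},J{\left(-1 \right)} \right)}\right)\right) - 39 = - 26 \left(- 6 \left(6 + 0\right)\right) - 39 = - 26 \left(\left(-6\right) 6\right) - 39 = \left(-26\right) \left(-36\right) - 39 = 936 - 39 = 897$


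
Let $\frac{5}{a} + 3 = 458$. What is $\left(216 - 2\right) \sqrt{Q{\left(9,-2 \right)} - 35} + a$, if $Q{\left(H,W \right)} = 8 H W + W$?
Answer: $\frac{1}{91} + 214 i \sqrt{181} \approx 0.010989 + 2879.1 i$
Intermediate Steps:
$Q{\left(H,W \right)} = W + 8 H W$ ($Q{\left(H,W \right)} = 8 H W + W = W + 8 H W$)
$a = \frac{1}{91}$ ($a = \frac{5}{-3 + 458} = \frac{5}{455} = 5 \cdot \frac{1}{455} = \frac{1}{91} \approx 0.010989$)
$\left(216 - 2\right) \sqrt{Q{\left(9,-2 \right)} - 35} + a = \left(216 - 2\right) \sqrt{- 2 \left(1 + 8 \cdot 9\right) - 35} + \frac{1}{91} = \left(216 - 2\right) \sqrt{- 2 \left(1 + 72\right) - 35} + \frac{1}{91} = 214 \sqrt{\left(-2\right) 73 - 35} + \frac{1}{91} = 214 \sqrt{-146 - 35} + \frac{1}{91} = 214 \sqrt{-181} + \frac{1}{91} = 214 i \sqrt{181} + \frac{1}{91} = \frac{1}{91} + 214 i \sqrt{181}$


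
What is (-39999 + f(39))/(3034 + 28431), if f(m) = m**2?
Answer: -38478/31465 ≈ -1.2229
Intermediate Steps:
(-39999 + f(39))/(3034 + 28431) = (-39999 + 39**2)/(3034 + 28431) = (-39999 + 1521)/31465 = -38478*1/31465 = -38478/31465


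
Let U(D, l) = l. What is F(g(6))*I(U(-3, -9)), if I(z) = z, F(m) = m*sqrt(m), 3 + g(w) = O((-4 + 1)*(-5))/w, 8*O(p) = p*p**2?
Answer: -9693*sqrt(1077)/64 ≈ -4970.3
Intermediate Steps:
O(p) = p**3/8 (O(p) = (p*p**2)/8 = p**3/8)
g(w) = -3 + 3375/(8*w) (g(w) = -3 + (((-4 + 1)*(-5))**3/8)/w = -3 + ((-3*(-5))**3/8)/w = -3 + ((1/8)*15**3)/w = -3 + ((1/8)*3375)/w = -3 + 3375/(8*w))
F(m) = m**(3/2)
F(g(6))*I(U(-3, -9)) = (-3 + (3375/8)/6)**(3/2)*(-9) = (-3 + (3375/8)*(1/6))**(3/2)*(-9) = (-3 + 1125/16)**(3/2)*(-9) = (1077/16)**(3/2)*(-9) = (1077*sqrt(1077)/64)*(-9) = -9693*sqrt(1077)/64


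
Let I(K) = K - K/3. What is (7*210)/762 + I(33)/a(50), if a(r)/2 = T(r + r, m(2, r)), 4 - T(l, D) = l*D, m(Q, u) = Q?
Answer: 46623/24892 ≈ 1.8730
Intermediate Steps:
T(l, D) = 4 - D*l (T(l, D) = 4 - l*D = 4 - D*l)
a(r) = 8 - 8*r (a(r) = 2*(4 - 1*2*(r + r)) = 2*(4 - 1*2*2*r) = 2*(4 - 4*r) = 8 - 8*r)
I(K) = 2*K/3 (I(K) = K - K/3 = 2*K/3)
(7*210)/762 + I(33)/a(50) = (7*210)/762 + ((⅔)*33)/(8 - 8*50) = 1470*(1/762) + 22/(8 - 400) = 245/127 + 22/(-392) = 245/127 + 22*(-1/392) = 245/127 - 11/196 = 46623/24892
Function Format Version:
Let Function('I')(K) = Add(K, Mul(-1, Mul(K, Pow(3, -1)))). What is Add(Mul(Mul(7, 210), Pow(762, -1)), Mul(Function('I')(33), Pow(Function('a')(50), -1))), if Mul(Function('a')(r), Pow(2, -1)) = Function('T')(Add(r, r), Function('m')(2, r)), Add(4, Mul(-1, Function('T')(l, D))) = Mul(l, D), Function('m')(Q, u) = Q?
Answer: Rational(46623, 24892) ≈ 1.8730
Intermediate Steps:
Function('T')(l, D) = Add(4, Mul(-1, D, l)) (Function('T')(l, D) = Add(4, Mul(-1, Mul(l, D))) = Add(4, Mul(-1, Mul(D, l))) = Add(4, Mul(-1, D, l)))
Function('a')(r) = Add(8, Mul(-8, r)) (Function('a')(r) = Mul(2, Add(4, Mul(-1, 2, Add(r, r)))) = Mul(2, Add(4, Mul(-1, 2, Mul(2, r)))) = Mul(2, Add(4, Mul(-4, r))) = Add(8, Mul(-8, r)))
Function('I')(K) = Mul(Rational(2, 3), K) (Function('I')(K) = Add(K, Mul(-1, Mul(K, Rational(1, 3)))) = Add(K, Mul(-1, Mul(Rational(1, 3), K))) = Add(K, Mul(Rational(-1, 3), K)) = Mul(Rational(2, 3), K))
Add(Mul(Mul(7, 210), Pow(762, -1)), Mul(Function('I')(33), Pow(Function('a')(50), -1))) = Add(Mul(Mul(7, 210), Pow(762, -1)), Mul(Mul(Rational(2, 3), 33), Pow(Add(8, Mul(-8, 50)), -1))) = Add(Mul(1470, Rational(1, 762)), Mul(22, Pow(Add(8, -400), -1))) = Add(Rational(245, 127), Mul(22, Pow(-392, -1))) = Add(Rational(245, 127), Mul(22, Rational(-1, 392))) = Add(Rational(245, 127), Rational(-11, 196)) = Rational(46623, 24892)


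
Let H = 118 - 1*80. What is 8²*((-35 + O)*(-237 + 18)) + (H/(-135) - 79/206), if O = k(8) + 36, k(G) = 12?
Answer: -5067222973/27810 ≈ -1.8221e+5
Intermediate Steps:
H = 38 (H = 118 - 80 = 38)
O = 48 (O = 12 + 36 = 48)
8²*((-35 + O)*(-237 + 18)) + (H/(-135) - 79/206) = 8²*((-35 + 48)*(-237 + 18)) + (38/(-135) - 79/206) = 64*(13*(-219)) + (38*(-1/135) - 79*1/206) = 64*(-2847) + (-38/135 - 79/206) = -182208 - 18493/27810 = -5067222973/27810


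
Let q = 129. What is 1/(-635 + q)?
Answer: -1/506 ≈ -0.0019763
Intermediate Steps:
1/(-635 + q) = 1/(-635 + 129) = 1/(-506) = -1/506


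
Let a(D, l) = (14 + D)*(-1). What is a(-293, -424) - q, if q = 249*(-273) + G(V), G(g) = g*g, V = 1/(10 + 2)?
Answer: 9828863/144 ≈ 68256.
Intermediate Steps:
V = 1/12 ≈ 0.083333
G(g) = g²
a(D, l) = -14 - D
q = -9788687/144 (q = 249*(-273) + (1/12)² = -67977 + 1/144 = -9788687/144 ≈ -67977.)
a(-293, -424) - q = (-14 - 1*(-293)) - 1*(-9788687/144) = (-14 + 293) + 9788687/144 = 279 + 9788687/144 = 9828863/144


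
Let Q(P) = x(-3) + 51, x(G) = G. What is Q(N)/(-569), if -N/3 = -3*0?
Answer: -48/569 ≈ -0.084359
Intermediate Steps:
N = 0 (N = -(-9)*0 = -3*0 = 0)
Q(P) = 48 (Q(P) = -3 + 51 = 48)
Q(N)/(-569) = 48/(-569) = 48*(-1/569) = -48/569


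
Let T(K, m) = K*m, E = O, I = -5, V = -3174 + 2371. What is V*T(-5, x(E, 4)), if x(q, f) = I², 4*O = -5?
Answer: 100375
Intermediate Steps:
V = -803
O = -5/4 (O = (¼)*(-5) = -5/4 ≈ -1.2500)
E = -5/4 ≈ -1.2500
x(q, f) = 25 (x(q, f) = (-5)² = 25)
V*T(-5, x(E, 4)) = -(-4015)*25 = -803*(-125) = 100375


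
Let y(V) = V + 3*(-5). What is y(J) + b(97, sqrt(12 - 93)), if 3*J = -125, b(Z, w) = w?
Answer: -170/3 + 9*I ≈ -56.667 + 9.0*I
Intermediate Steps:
J = -125/3 (J = (1/3)*(-125) = -125/3 ≈ -41.667)
y(V) = -15 + V (y(V) = V - 15 = -15 + V)
y(J) + b(97, sqrt(12 - 93)) = (-15 - 125/3) + sqrt(12 - 93) = -170/3 + sqrt(-81) = -170/3 + 9*I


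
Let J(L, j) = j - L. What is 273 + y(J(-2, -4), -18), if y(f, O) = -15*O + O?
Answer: 525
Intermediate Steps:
y(f, O) = -14*O
273 + y(J(-2, -4), -18) = 273 - 14*(-18) = 273 + 252 = 525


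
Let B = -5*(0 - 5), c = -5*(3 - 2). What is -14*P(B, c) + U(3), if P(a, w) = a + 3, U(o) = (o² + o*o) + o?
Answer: -371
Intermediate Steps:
U(o) = o + 2*o² (U(o) = (o² + o²) + o = 2*o² + o = o + 2*o²)
c = -5 (c = -5*1 = -5)
B = 25 (B = -5*(-5) = 25)
P(a, w) = 3 + a
-14*P(B, c) + U(3) = -14*(3 + 25) + 3*(1 + 2*3) = -14*28 + 3*(1 + 6) = -392 + 3*7 = -392 + 21 = -371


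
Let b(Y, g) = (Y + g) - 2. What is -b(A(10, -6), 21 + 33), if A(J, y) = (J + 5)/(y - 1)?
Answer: -349/7 ≈ -49.857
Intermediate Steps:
A(J, y) = (5 + J)/(-1 + y)
b(Y, g) = -2 + Y + g
-b(A(10, -6), 21 + 33) = -(-2 + (5 + 10)/(-1 - 6) + (21 + 33)) = -(-2 + 15/(-7) + 54) = -(-2 - ⅐*15 + 54) = -(-2 - 15/7 + 54) = -1*349/7 = -349/7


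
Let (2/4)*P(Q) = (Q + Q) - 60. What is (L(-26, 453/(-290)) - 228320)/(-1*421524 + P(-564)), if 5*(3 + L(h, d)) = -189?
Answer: 285451/529875 ≈ 0.53871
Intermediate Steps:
L(h, d) = -204/5 (L(h, d) = -3 + (⅕)*(-189) = -3 - 189/5 = -204/5)
P(Q) = -120 + 4*Q (P(Q) = 2*((Q + Q) - 60) = 2*(2*Q - 60) = 2*(-60 + 2*Q) = -120 + 4*Q)
(L(-26, 453/(-290)) - 228320)/(-1*421524 + P(-564)) = (-204/5 - 228320)/(-1*421524 + (-120 + 4*(-564))) = -1141804/(5*(-421524 + (-120 - 2256))) = -1141804/(5*(-421524 - 2376)) = -1141804/5/(-423900) = -1141804/5*(-1/423900) = 285451/529875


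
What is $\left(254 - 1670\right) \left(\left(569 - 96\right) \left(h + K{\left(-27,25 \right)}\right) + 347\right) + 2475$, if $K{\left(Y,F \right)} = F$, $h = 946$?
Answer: $-650833605$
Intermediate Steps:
$\left(254 - 1670\right) \left(\left(569 - 96\right) \left(h + K{\left(-27,25 \right)}\right) + 347\right) + 2475 = \left(254 - 1670\right) \left(\left(569 - 96\right) \left(946 + 25\right) + 347\right) + 2475 = - 1416 \left(473 \cdot 971 + 347\right) + 2475 = - 1416 \left(459283 + 347\right) + 2475 = \left(-1416\right) 459630 + 2475 = -650836080 + 2475 = -650833605$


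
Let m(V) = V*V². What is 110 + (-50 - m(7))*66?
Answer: -25828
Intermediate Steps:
m(V) = V³
110 + (-50 - m(7))*66 = 110 + (-50 - 1*7³)*66 = 110 + (-50 - 1*343)*66 = 110 + (-50 - 343)*66 = 110 - 393*66 = 110 - 25938 = -25828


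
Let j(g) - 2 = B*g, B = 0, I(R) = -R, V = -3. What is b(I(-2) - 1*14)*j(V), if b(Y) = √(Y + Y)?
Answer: 4*I*√6 ≈ 9.798*I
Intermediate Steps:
j(g) = 2 (j(g) = 2 + 0*g = 2 + 0 = 2)
b(Y) = √2*√Y (b(Y) = √(2*Y) = √2*√Y)
b(I(-2) - 1*14)*j(V) = (√2*√(-1*(-2) - 1*14))*2 = (√2*√(2 - 14))*2 = (√2*√(-12))*2 = (√2*(2*I*√3))*2 = (2*I*√6)*2 = 4*I*√6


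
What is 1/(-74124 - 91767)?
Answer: -1/165891 ≈ -6.0281e-6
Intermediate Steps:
1/(-74124 - 91767) = 1/(-165891) = -1/165891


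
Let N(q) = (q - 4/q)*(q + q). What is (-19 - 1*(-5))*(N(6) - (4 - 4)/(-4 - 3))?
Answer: -896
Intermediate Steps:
N(q) = 2*q*(q - 4/q) (N(q) = (q - 4/q)*(2*q) = 2*q*(q - 4/q))
(-19 - 1*(-5))*(N(6) - (4 - 4)/(-4 - 3)) = (-19 - 1*(-5))*((-8 + 2*6**2) - (4 - 4)/(-4 - 3)) = (-19 + 5)*((-8 + 2*36) - 0/(-7)) = -14*((-8 + 72) - 0*(-1)/7) = -14*(64 - 1*0) = -14*(64 + 0) = -14*64 = -896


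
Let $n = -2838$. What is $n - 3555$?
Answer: $-6393$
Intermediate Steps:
$n - 3555 = -2838 - 3555 = -6393$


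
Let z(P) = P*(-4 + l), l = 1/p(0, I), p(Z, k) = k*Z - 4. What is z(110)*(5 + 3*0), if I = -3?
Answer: -4675/2 ≈ -2337.5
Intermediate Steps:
p(Z, k) = -4 + Z*k (p(Z, k) = Z*k - 4 = -4 + Z*k)
l = -¼ (l = 1/(-4 + 0*(-3)) = 1/(-4 + 0) = 1/(-4) = -¼ ≈ -0.25000)
z(P) = -17*P/4 (z(P) = P*(-4 - ¼) = P*(-17/4) = -17*P/4)
z(110)*(5 + 3*0) = (-17/4*110)*(5 + 3*0) = -935*(5 + 0)/2 = -935/2*5 = -4675/2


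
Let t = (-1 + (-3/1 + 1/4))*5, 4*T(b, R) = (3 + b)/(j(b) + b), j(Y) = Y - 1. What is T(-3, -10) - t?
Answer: 75/4 ≈ 18.750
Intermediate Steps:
j(Y) = -1 + Y
T(b, R) = (3 + b)/(4*(-1 + 2*b)) (T(b, R) = ((3 + b)/((-1 + b) + b))/4 = ((3 + b)/(-1 + 2*b))/4 = (3 + b)/(4*(-1 + 2*b)))
t = -75/4 (t = (-1 + (-3*1 + 1*(¼)))*5 = (-1 + (-3 + ¼))*5 = (-1 - 11/4)*5 = -15/4*5 = -75/4 ≈ -18.750)
T(-3, -10) - t = (3 - 3)/(4*(-1 + 2*(-3))) - 1*(-75/4) = (¼)*0/(-1 - 6) + 75/4 = (¼)*0/(-7) + 75/4 = (¼)*(-⅐)*0 + 75/4 = 0 + 75/4 = 75/4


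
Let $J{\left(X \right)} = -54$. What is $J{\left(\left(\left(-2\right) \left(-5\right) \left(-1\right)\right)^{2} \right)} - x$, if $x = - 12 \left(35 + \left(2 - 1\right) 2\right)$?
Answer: $390$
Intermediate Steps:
$x = -444$ ($x = - 12 \left(35 + 1 \cdot 2\right) = - 12 \left(35 + 2\right) = \left(-12\right) 37 = -444$)
$J{\left(\left(\left(-2\right) \left(-5\right) \left(-1\right)\right)^{2} \right)} - x = -54 - -444 = -54 + 444 = 390$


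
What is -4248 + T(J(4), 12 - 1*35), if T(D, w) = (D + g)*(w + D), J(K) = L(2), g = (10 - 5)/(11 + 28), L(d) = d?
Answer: -55805/13 ≈ -4292.7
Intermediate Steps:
g = 5/39 ≈ 0.12821
J(K) = 2
T(D, w) = (5/39 + D)*(D + w) (T(D, w) = (D + 5/39)*(w + D) = (5/39 + D)*(D + w))
-4248 + T(J(4), 12 - 1*35) = -4248 + (2² + (5/39)*2 + 5*(12 - 1*35)/39 + 2*(12 - 1*35)) = -4248 + (4 + 10/39 + 5*(12 - 35)/39 + 2*(12 - 35)) = -4248 + (4 + 10/39 + (5/39)*(-23) + 2*(-23)) = -4248 + (4 + 10/39 - 115/39 - 46) = -4248 - 581/13 = -55805/13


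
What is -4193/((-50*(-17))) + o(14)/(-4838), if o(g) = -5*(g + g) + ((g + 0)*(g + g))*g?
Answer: -12415767/2056150 ≈ -6.0384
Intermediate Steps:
o(g) = -10*g + 2*g³ (o(g) = -10*g + (g*(2*g))*g = -10*g + (2*g²)*g = -10*g + 2*g³)
-4193/((-50*(-17))) + o(14)/(-4838) = -4193/((-50*(-17))) + (2*14*(-5 + 14²))/(-4838) = -4193/850 + (2*14*(-5 + 196))*(-1/4838) = -4193*1/850 + (2*14*191)*(-1/4838) = -4193/850 + 5348*(-1/4838) = -4193/850 - 2674/2419 = -12415767/2056150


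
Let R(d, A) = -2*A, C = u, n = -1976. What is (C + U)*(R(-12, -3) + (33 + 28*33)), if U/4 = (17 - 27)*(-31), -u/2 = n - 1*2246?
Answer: 9325692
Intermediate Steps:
u = 8444 (u = -2*(-1976 - 1*2246) = -2*(-1976 - 2246) = -2*(-4222) = 8444)
C = 8444
U = 1240 (U = 4*((17 - 27)*(-31)) = 4*(-10*(-31)) = 4*310 = 1240)
(C + U)*(R(-12, -3) + (33 + 28*33)) = (8444 + 1240)*(-2*(-3) + (33 + 28*33)) = 9684*(6 + (33 + 924)) = 9684*(6 + 957) = 9684*963 = 9325692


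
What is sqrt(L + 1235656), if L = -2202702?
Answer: I*sqrt(967046) ≈ 983.38*I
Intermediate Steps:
sqrt(L + 1235656) = sqrt(-2202702 + 1235656) = sqrt(-967046) = I*sqrt(967046)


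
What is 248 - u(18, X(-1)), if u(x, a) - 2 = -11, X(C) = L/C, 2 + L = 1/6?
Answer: 257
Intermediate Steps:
L = -11/6 (L = -2 + 1/6 = -2 + 1*(⅙) = -2 + ⅙ = -11/6 ≈ -1.8333)
X(C) = -11/(6*C)
u(x, a) = -9 (u(x, a) = 2 - 11 = -9)
248 - u(18, X(-1)) = 248 - 1*(-9) = 248 + 9 = 257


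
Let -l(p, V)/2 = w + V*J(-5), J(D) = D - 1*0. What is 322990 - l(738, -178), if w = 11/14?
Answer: 2273401/7 ≈ 3.2477e+5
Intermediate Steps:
w = 11/14 (w = 11*(1/14) = 11/14 ≈ 0.78571)
J(D) = D (J(D) = D + 0 = D)
l(p, V) = -11/7 + 10*V (l(p, V) = -2*(11/14 + V*(-5)) = -2*(11/14 - 5*V) = -11/7 + 10*V)
322990 - l(738, -178) = 322990 - (-11/7 + 10*(-178)) = 322990 - (-11/7 - 1780) = 322990 - 1*(-12471/7) = 322990 + 12471/7 = 2273401/7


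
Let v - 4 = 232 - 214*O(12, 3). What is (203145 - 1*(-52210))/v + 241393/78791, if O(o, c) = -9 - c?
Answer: 20796541777/220929964 ≈ 94.132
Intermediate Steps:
v = 2804 (v = 4 + (232 - 214*(-9 - 1*3)) = 4 + (232 - 214*(-9 - 3)) = 4 + (232 - 214*(-12)) = 4 + (232 + 2568) = 4 + 2800 = 2804)
(203145 - 1*(-52210))/v + 241393/78791 = (203145 - 1*(-52210))/2804 + 241393/78791 = (203145 + 52210)*(1/2804) + 241393*(1/78791) = 255355*(1/2804) + 241393/78791 = 255355/2804 + 241393/78791 = 20796541777/220929964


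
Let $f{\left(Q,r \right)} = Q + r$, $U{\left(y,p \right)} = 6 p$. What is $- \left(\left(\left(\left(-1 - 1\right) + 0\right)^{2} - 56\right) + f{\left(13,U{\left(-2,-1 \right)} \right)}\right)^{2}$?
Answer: $-2025$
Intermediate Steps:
$- \left(\left(\left(\left(-1 - 1\right) + 0\right)^{2} - 56\right) + f{\left(13,U{\left(-2,-1 \right)} \right)}\right)^{2} = - \left(\left(\left(\left(-1 - 1\right) + 0\right)^{2} - 56\right) + \left(13 + 6 \left(-1\right)\right)\right)^{2} = - \left(\left(\left(\left(-1 - 1\right) + 0\right)^{2} - 56\right) + \left(13 - 6\right)\right)^{2} = - \left(\left(\left(-2 + 0\right)^{2} - 56\right) + 7\right)^{2} = - \left(\left(\left(-2\right)^{2} - 56\right) + 7\right)^{2} = - \left(\left(4 - 56\right) + 7\right)^{2} = - \left(-52 + 7\right)^{2} = - \left(-45\right)^{2} = \left(-1\right) 2025 = -2025$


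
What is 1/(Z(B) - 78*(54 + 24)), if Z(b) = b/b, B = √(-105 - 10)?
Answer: -1/6083 ≈ -0.00016439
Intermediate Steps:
B = I*√115 (B = √(-115) = I*√115 ≈ 10.724*I)
Z(b) = 1
1/(Z(B) - 78*(54 + 24)) = 1/(1 - 78*(54 + 24)) = 1/(1 - 78*78) = 1/(1 - 1*6084) = 1/(1 - 6084) = 1/(-6083) = -1/6083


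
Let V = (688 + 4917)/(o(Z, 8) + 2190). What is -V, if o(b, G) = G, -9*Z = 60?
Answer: -5605/2198 ≈ -2.5500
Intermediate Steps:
Z = -20/3 (Z = -⅑*60 = -20/3 ≈ -6.6667)
V = 5605/2198 (V = (688 + 4917)/(8 + 2190) = 5605/2198 ≈ 2.5500)
-V = -1*5605/2198 = -5605/2198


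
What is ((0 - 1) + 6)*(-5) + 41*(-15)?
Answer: -640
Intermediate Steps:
((0 - 1) + 6)*(-5) + 41*(-15) = (-1 + 6)*(-5) - 615 = 5*(-5) - 615 = -25 - 615 = -640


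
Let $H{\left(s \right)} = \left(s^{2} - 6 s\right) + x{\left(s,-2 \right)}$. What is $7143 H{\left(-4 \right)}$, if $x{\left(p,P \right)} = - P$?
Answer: $300006$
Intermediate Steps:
$H{\left(s \right)} = 2 + s^{2} - 6 s$ ($H{\left(s \right)} = \left(s^{2} - 6 s\right) - -2 = \left(s^{2} - 6 s\right) + 2 = 2 + s^{2} - 6 s$)
$7143 H{\left(-4 \right)} = 7143 \left(2 + \left(-4\right)^{2} - -24\right) = 7143 \left(2 + 16 + 24\right) = 7143 \cdot 42 = 300006$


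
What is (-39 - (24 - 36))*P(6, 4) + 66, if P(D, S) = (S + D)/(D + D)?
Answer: 87/2 ≈ 43.500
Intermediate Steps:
P(D, S) = (D + S)/(2*D) (P(D, S) = (D + S)/((2*D)) = (D + S)*(1/(2*D)) = (D + S)/(2*D))
(-39 - (24 - 36))*P(6, 4) + 66 = (-39 - (24 - 36))*((1/2)*(6 + 4)/6) + 66 = (-39 - 1*(-12))*((1/2)*(1/6)*10) + 66 = (-39 + 12)*(5/6) + 66 = -27*5/6 + 66 = -45/2 + 66 = 87/2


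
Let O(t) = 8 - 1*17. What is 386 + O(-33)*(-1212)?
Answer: 11294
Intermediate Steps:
O(t) = -9 (O(t) = 8 - 17 = -9)
386 + O(-33)*(-1212) = 386 - 9*(-1212) = 386 + 10908 = 11294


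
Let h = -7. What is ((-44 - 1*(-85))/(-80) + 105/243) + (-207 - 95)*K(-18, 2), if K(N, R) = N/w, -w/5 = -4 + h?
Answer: 1407865/14256 ≈ 98.756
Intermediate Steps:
w = 55 (w = -5*(-4 - 7) = -5*(-11) = 55)
K(N, R) = N/55
((-44 - 1*(-85))/(-80) + 105/243) + (-207 - 95)*K(-18, 2) = ((-44 - 1*(-85))/(-80) + 105/243) + (-207 - 95)*((1/55)*(-18)) = ((-44 + 85)*(-1/80) + 105*(1/243)) - 302*(-18/55) = (41*(-1/80) + 35/81) + 5436/55 = (-41/80 + 35/81) + 5436/55 = -521/6480 + 5436/55 = 1407865/14256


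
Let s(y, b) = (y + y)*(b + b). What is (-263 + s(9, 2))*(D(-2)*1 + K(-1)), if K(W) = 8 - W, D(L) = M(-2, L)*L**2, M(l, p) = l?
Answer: -191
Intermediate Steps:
D(L) = -2*L**2
s(y, b) = 4*b*y (s(y, b) = (2*y)*(2*b) = 4*b*y)
(-263 + s(9, 2))*(D(-2)*1 + K(-1)) = (-263 + 4*2*9)*(-2*(-2)**2*1 + (8 - 1*(-1))) = (-263 + 72)*(-2*4*1 + (8 + 1)) = -191*(-8*1 + 9) = -191*(-8 + 9) = -191*1 = -191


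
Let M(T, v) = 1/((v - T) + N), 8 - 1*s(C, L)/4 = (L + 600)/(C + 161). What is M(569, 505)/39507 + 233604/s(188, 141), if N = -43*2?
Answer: 17254921267057/1736332650 ≈ 9937.6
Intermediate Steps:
N = -86
s(C, L) = 32 - 4*(600 + L)/(161 + C) (s(C, L) = 32 - 4*(L + 600)/(C + 161) = 32 - 4*(600 + L)/(161 + C))
M(T, v) = 1/(-86 + v - T) (M(T, v) = 1/((v - T) - 86) = 1/(-86 + v - T))
M(569, 505)/39507 + 233604/s(188, 141) = 1/(-86 + 505 - 1*569*39507) + 233604/((4*(688 - 1*141 + 8*188)/(161 + 188))) = (1/39507)/(-86 + 505 - 569) + 233604/((4*(688 - 141 + 1504)/349)) = (1/39507)/(-150) + 233604/((4*(1/349)*2051)) = -1/150*1/39507 + 233604/(8204/349) = -1/5926050 + 233604*(349/8204) = -1/5926050 + 2911707/293 = 17254921267057/1736332650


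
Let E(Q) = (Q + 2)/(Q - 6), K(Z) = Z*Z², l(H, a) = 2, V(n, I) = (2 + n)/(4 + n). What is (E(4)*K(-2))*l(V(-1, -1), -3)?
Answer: 48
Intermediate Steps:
V(n, I) = (2 + n)/(4 + n)
K(Z) = Z³
E(Q) = (2 + Q)/(-6 + Q)
(E(4)*K(-2))*l(V(-1, -1), -3) = (((2 + 4)/(-6 + 4))*(-2)³)*2 = ((6/(-2))*(-8))*2 = (-½*6*(-8))*2 = -3*(-8)*2 = 24*2 = 48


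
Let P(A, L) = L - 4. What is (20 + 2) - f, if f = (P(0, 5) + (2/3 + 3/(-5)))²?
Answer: 4694/225 ≈ 20.862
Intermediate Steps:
P(A, L) = -4 + L
f = 256/225 (f = ((-4 + 5) + (2/3 + 3/(-5)))² = (1 + (2*(⅓) + 3*(-⅕)))² = (1 + (⅔ - ⅗))² = (1 + 1/15)² = (16/15)² = 256/225 ≈ 1.1378)
(20 + 2) - f = (20 + 2) - 1*256/225 = 22 - 256/225 = 4694/225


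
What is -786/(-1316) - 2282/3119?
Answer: -275789/2052302 ≈ -0.13438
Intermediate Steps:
-786/(-1316) - 2282/3119 = -786*(-1/1316) - 2282*1/3119 = 393/658 - 2282/3119 = -275789/2052302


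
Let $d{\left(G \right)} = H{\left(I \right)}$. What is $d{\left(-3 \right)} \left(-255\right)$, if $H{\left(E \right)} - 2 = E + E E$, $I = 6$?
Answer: $-11220$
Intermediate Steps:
$H{\left(E \right)} = 2 + E + E^{2}$ ($H{\left(E \right)} = 2 + \left(E + E E\right) = 2 + \left(E + E^{2}\right) = 2 + E + E^{2}$)
$d{\left(G \right)} = 44$ ($d{\left(G \right)} = 2 + 6 + 6^{2} = 2 + 6 + 36 = 44$)
$d{\left(-3 \right)} \left(-255\right) = 44 \left(-255\right) = -11220$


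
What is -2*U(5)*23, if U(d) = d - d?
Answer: 0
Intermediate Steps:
U(d) = 0
-2*U(5)*23 = -2*0*23 = 0*23 = 0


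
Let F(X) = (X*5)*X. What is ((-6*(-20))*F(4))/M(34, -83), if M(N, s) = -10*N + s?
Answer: -3200/141 ≈ -22.695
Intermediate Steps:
M(N, s) = s - 10*N
F(X) = 5*X**2 (F(X) = (5*X)*X = 5*X**2)
((-6*(-20))*F(4))/M(34, -83) = ((-6*(-20))*(5*4**2))/(-83 - 10*34) = (120*(5*16))/(-83 - 340) = (120*80)/(-423) = 9600*(-1/423) = -3200/141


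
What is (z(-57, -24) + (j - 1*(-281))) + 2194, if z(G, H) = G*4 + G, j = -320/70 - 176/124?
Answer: 473930/217 ≈ 2184.0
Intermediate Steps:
j = -1300/217 (j = -320*1/70 - 176*1/124 = -32/7 - 44/31 = -1300/217 ≈ -5.9908)
z(G, H) = 5*G (z(G, H) = 4*G + G = 5*G)
(z(-57, -24) + (j - 1*(-281))) + 2194 = (5*(-57) + (-1300/217 - 1*(-281))) + 2194 = (-285 + (-1300/217 + 281)) + 2194 = (-285 + 59677/217) + 2194 = -2168/217 + 2194 = 473930/217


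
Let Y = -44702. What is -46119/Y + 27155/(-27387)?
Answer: 49178243/1224253674 ≈ 0.040170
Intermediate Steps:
-46119/Y + 27155/(-27387) = -46119/(-44702) + 27155/(-27387) = -46119*(-1/44702) + 27155*(-1/27387) = 46119/44702 - 27155/27387 = 49178243/1224253674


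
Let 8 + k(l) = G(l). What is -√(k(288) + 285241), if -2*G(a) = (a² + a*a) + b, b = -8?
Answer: -39*√133 ≈ -449.77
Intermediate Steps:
G(a) = 4 - a² (G(a) = -((a² + a*a) - 8)/2 = -((a² + a²) - 8)/2 = -(2*a² - 8)/2 = -(-8 + 2*a²)/2 = 4 - a²)
k(l) = -4 - l² (k(l) = -8 + (4 - l²) = -4 - l²)
-√(k(288) + 285241) = -√((-4 - 1*288²) + 285241) = -√((-4 - 1*82944) + 285241) = -√((-4 - 82944) + 285241) = -√(-82948 + 285241) = -√202293 = -39*√133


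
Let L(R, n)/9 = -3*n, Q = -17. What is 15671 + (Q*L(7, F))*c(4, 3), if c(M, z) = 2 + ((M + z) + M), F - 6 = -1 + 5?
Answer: 75341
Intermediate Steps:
F = 10 (F = 6 + (-1 + 5) = 6 + 4 = 10)
L(R, n) = -27*n (L(R, n) = 9*(-3*n) = -27*n)
c(M, z) = 2 + z + 2*M (c(M, z) = 2 + (z + 2*M) = 2 + z + 2*M)
15671 + (Q*L(7, F))*c(4, 3) = 15671 + (-(-459)*10)*(2 + 3 + 2*4) = 15671 + (-17*(-270))*(2 + 3 + 8) = 15671 + 4590*13 = 15671 + 59670 = 75341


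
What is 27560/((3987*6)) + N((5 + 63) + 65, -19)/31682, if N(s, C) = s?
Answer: 62595539/54135486 ≈ 1.1563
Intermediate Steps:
27560/((3987*6)) + N((5 + 63) + 65, -19)/31682 = 27560/((3987*6)) + ((5 + 63) + 65)/31682 = 27560/23922 + (68 + 65)*(1/31682) = 27560*(1/23922) + 133*(1/31682) = 13780/11961 + 19/4526 = 62595539/54135486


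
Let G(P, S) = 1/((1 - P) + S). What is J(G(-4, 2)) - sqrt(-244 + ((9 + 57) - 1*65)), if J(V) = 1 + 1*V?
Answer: 8/7 - 9*I*sqrt(3) ≈ 1.1429 - 15.588*I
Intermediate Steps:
G(P, S) = 1/(1 + S - P)
J(V) = 1 + V
J(G(-4, 2)) - sqrt(-244 + ((9 + 57) - 1*65)) = (1 + 1/(1 + 2 - 1*(-4))) - sqrt(-244 + ((9 + 57) - 1*65)) = (1 + 1/(1 + 2 + 4)) - sqrt(-244 + (66 - 65)) = (1 + 1/7) - sqrt(-244 + 1) = (1 + 1/7) - sqrt(-243) = 8/7 - 9*I*sqrt(3)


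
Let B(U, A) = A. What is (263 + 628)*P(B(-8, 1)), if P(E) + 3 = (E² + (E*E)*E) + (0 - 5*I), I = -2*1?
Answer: 8019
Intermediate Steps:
I = -2
P(E) = 7 + E² + E³ (P(E) = -3 + ((E² + (E*E)*E) + (0 - 5*(-2))) = -3 + ((E² + E²*E) + (0 + 10)) = -3 + ((E² + E³) + 10) = -3 + (10 + E² + E³) = 7 + E² + E³)
(263 + 628)*P(B(-8, 1)) = (263 + 628)*(7 + 1² + 1³) = 891*(7 + 1 + 1) = 891*9 = 8019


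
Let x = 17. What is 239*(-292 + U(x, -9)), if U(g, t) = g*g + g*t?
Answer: -37284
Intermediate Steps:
U(g, t) = g**2 + g*t
239*(-292 + U(x, -9)) = 239*(-292 + 17*(17 - 9)) = 239*(-292 + 17*8) = 239*(-292 + 136) = 239*(-156) = -37284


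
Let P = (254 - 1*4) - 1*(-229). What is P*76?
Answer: 36404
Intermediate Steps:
P = 479 (P = (254 - 4) + 229 = 250 + 229 = 479)
P*76 = 479*76 = 36404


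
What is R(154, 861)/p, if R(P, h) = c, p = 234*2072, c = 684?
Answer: 19/13468 ≈ 0.0014108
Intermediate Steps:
p = 484848
R(P, h) = 684
R(154, 861)/p = 684/484848 = 684*(1/484848) = 19/13468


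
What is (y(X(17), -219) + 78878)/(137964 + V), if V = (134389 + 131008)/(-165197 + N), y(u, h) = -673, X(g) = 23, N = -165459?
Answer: 25858952480/45618358987 ≈ 0.56685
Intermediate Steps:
V = -265397/330656 (V = (134389 + 131008)/(-165197 - 165459) = 265397/(-330656) = 265397*(-1/330656) = -265397/330656 ≈ -0.80264)
(y(X(17), -219) + 78878)/(137964 + V) = (-673 + 78878)/(137964 - 265397/330656) = 78205/(45618358987/330656) = 78205*(330656/45618358987) = 25858952480/45618358987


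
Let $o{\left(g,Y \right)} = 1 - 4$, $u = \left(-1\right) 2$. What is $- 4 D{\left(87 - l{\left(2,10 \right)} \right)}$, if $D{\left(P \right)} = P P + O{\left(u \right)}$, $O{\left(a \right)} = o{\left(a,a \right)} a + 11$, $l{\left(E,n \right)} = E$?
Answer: $-28968$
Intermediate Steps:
$u = -2$
$o{\left(g,Y \right)} = -3$
$O{\left(a \right)} = 11 - 3 a$ ($O{\left(a \right)} = - 3 a + 11 = 11 - 3 a$)
$D{\left(P \right)} = 17 + P^{2}$ ($D{\left(P \right)} = P P + \left(11 - -6\right) = P^{2} + \left(11 + 6\right) = P^{2} + 17 = 17 + P^{2}$)
$- 4 D{\left(87 - l{\left(2,10 \right)} \right)} = - 4 \left(17 + \left(87 - 2\right)^{2}\right) = - 4 \left(17 + 85^{2}\right) = - 4 \left(17 + 7225\right) = \left(-4\right) 7242 = -28968$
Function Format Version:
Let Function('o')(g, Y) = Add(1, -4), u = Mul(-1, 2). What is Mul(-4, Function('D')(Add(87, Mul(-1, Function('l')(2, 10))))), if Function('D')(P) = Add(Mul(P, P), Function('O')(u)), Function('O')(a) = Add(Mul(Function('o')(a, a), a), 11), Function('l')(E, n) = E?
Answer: -28968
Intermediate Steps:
u = -2
Function('o')(g, Y) = -3
Function('O')(a) = Add(11, Mul(-3, a)) (Function('O')(a) = Add(Mul(-3, a), 11) = Add(11, Mul(-3, a)))
Function('D')(P) = Add(17, Pow(P, 2)) (Function('D')(P) = Add(Mul(P, P), Add(11, Mul(-3, -2))) = Add(Pow(P, 2), Add(11, 6)) = Add(Pow(P, 2), 17) = Add(17, Pow(P, 2)))
Mul(-4, Function('D')(Add(87, Mul(-1, Function('l')(2, 10))))) = Mul(-4, Add(17, Pow(Add(87, Mul(-1, 2)), 2))) = Mul(-4, Add(17, Pow(Add(87, -2), 2))) = Mul(-4, Add(17, Pow(85, 2))) = Mul(-4, Add(17, 7225)) = Mul(-4, 7242) = -28968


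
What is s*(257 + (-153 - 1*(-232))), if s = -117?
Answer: -39312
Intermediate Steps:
s*(257 + (-153 - 1*(-232))) = -117*(257 + (-153 - 1*(-232))) = -117*(257 + (-153 + 232)) = -117*(257 + 79) = -117*336 = -39312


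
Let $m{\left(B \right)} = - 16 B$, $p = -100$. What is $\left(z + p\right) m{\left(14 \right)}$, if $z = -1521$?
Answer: $363104$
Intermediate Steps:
$\left(z + p\right) m{\left(14 \right)} = \left(-1521 - 100\right) \left(\left(-16\right) 14\right) = \left(-1621\right) \left(-224\right) = 363104$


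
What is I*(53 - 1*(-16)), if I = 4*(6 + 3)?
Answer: 2484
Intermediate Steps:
I = 36 (I = 4*9 = 36)
I*(53 - 1*(-16)) = 36*(53 - 1*(-16)) = 36*(53 + 16) = 36*69 = 2484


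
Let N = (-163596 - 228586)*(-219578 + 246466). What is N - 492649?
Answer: -10545482265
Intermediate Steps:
N = -10544989616 (N = -392182*26888 = -10544989616)
N - 492649 = -10544989616 - 492649 = -10545482265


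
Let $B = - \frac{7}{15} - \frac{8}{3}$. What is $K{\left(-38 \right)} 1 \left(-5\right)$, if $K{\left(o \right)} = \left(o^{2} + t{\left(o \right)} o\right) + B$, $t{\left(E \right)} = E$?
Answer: $- \frac{43273}{3} \approx -14424.0$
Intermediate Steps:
$B = - \frac{47}{15}$ ($B = \left(-7\right) \frac{1}{15} - \frac{8}{3} = - \frac{7}{15} - \frac{8}{3} = - \frac{47}{15} \approx -3.1333$)
$K{\left(o \right)} = - \frac{47}{15} + 2 o^{2}$ ($K{\left(o \right)} = \left(o^{2} + o o\right) - \frac{47}{15} = \left(o^{2} + o^{2}\right) - \frac{47}{15} = 2 o^{2} - \frac{47}{15} = - \frac{47}{15} + 2 o^{2}$)
$K{\left(-38 \right)} 1 \left(-5\right) = \left(- \frac{47}{15} + 2 \left(-38\right)^{2}\right) 1 \left(-5\right) = \left(- \frac{47}{15} + 2 \cdot 1444\right) \left(-5\right) = \left(- \frac{47}{15} + 2888\right) \left(-5\right) = \frac{43273}{15} \left(-5\right) = - \frac{43273}{3}$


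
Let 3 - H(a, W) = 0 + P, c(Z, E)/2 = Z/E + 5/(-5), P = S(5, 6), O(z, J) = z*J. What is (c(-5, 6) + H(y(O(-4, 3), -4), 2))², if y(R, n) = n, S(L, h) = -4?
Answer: 100/9 ≈ 11.111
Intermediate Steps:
O(z, J) = J*z
P = -4
c(Z, E) = -2 + 2*Z/E (c(Z, E) = 2*(Z/E + 5/(-5)) = 2*(Z/E + 5*(-⅕)) = 2*(Z/E - 1) = 2*(-1 + Z/E) = -2 + 2*Z/E)
H(a, W) = 7 (H(a, W) = 3 - (0 - 4) = 3 - 1*(-4) = 3 + 4 = 7)
(c(-5, 6) + H(y(O(-4, 3), -4), 2))² = ((-2 + 2*(-5)/6) + 7)² = ((-2 + 2*(-5)*(⅙)) + 7)² = ((-2 - 5/3) + 7)² = (-11/3 + 7)² = (10/3)² = 100/9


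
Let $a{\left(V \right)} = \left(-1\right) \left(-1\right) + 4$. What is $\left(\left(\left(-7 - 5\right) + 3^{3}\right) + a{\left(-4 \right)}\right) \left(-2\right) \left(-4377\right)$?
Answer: $175080$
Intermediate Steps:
$a{\left(V \right)} = 5$ ($a{\left(V \right)} = 1 + 4 = 5$)
$\left(\left(\left(-7 - 5\right) + 3^{3}\right) + a{\left(-4 \right)}\right) \left(-2\right) \left(-4377\right) = \left(\left(\left(-7 - 5\right) + 3^{3}\right) + 5\right) \left(-2\right) \left(-4377\right) = \left(\left(-12 + 27\right) + 5\right) \left(-2\right) \left(-4377\right) = \left(15 + 5\right) \left(-2\right) \left(-4377\right) = 20 \left(-2\right) \left(-4377\right) = \left(-40\right) \left(-4377\right) = 175080$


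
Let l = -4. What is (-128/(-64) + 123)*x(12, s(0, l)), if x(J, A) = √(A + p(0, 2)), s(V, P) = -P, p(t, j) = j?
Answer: 125*√6 ≈ 306.19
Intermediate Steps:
x(J, A) = √(2 + A) (x(J, A) = √(A + 2) = √(2 + A))
(-128/(-64) + 123)*x(12, s(0, l)) = (-128/(-64) + 123)*√(2 - 1*(-4)) = (-128*(-1/64) + 123)*√(2 + 4) = (2 + 123)*√6 = 125*√6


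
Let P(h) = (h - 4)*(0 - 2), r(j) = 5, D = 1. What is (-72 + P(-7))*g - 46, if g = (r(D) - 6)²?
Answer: -96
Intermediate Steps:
P(h) = 8 - 2*h (P(h) = (-4 + h)*(-2) = 8 - 2*h)
g = 1 (g = (5 - 6)² = (-1)² = 1)
(-72 + P(-7))*g - 46 = (-72 + (8 - 2*(-7)))*1 - 46 = (-72 + (8 + 14))*1 - 46 = (-72 + 22)*1 - 46 = -50*1 - 46 = -50 - 46 = -96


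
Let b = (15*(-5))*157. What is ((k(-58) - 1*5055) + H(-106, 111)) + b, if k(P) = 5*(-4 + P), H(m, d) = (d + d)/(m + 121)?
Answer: -85626/5 ≈ -17125.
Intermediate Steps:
H(m, d) = 2*d/(121 + m) (H(m, d) = (2*d)/(121 + m) = 2*d/(121 + m))
k(P) = -20 + 5*P
b = -11775 (b = -75*157 = -11775)
((k(-58) - 1*5055) + H(-106, 111)) + b = (((-20 + 5*(-58)) - 1*5055) + 2*111/(121 - 106)) - 11775 = (((-20 - 290) - 5055) + 2*111/15) - 11775 = ((-310 - 5055) + 2*111*(1/15)) - 11775 = (-5365 + 74/5) - 11775 = -26751/5 - 11775 = -85626/5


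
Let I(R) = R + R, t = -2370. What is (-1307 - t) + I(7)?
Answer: 1077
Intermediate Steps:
I(R) = 2*R
(-1307 - t) + I(7) = (-1307 - 1*(-2370)) + 2*7 = (-1307 + 2370) + 14 = 1063 + 14 = 1077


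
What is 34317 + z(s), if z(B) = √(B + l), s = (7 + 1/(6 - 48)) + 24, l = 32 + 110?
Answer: 34317 + √305130/42 ≈ 34330.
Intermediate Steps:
l = 142
s = 1301/42 (s = (7 + 1/(-42)) + 24 = (7 - 1/42) + 24 = 293/42 + 24 = 1301/42 ≈ 30.976)
z(B) = √(142 + B) (z(B) = √(B + 142) = √(142 + B))
34317 + z(s) = 34317 + √(142 + 1301/42) = 34317 + √(7265/42) = 34317 + √305130/42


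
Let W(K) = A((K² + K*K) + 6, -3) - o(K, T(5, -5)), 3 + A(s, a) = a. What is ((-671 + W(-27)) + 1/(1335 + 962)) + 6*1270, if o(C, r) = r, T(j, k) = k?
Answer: 15959557/2297 ≈ 6948.0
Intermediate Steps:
A(s, a) = -3 + a
W(K) = -1 (W(K) = (-3 - 3) - 1*(-5) = -6 + 5 = -1)
((-671 + W(-27)) + 1/(1335 + 962)) + 6*1270 = ((-671 - 1) + 1/(1335 + 962)) + 6*1270 = (-672 + 1/2297) + 7620 = -1543583/2297 + 7620 = 15959557/2297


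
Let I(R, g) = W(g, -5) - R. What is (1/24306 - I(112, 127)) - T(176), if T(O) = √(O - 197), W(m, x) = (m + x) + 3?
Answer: -315977/24306 - I*√21 ≈ -13.0 - 4.5826*I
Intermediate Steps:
W(m, x) = 3 + m + x
I(R, g) = -2 + g - R (I(R, g) = (3 + g - 5) - R = (-2 + g) - R = -2 + g - R)
T(O) = √(-197 + O)
(1/24306 - I(112, 127)) - T(176) = (1/24306 - (-2 + 127 - 1*112)) - √(-197 + 176) = (1/24306 - (-2 + 127 - 112)) - √(-21) = (1/24306 - 1*13) - I*√21 = (1/24306 - 13) - I*√21 = -315977/24306 - I*√21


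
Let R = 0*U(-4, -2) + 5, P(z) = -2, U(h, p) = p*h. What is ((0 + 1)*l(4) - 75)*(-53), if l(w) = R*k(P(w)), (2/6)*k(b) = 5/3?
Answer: 2650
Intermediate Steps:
U(h, p) = h*p
R = 5 (R = 0*(-4*(-2)) + 5 = 0*8 + 5 = 0 + 5 = 5)
k(b) = 5 (k(b) = 3*(5/3) = 5)
l(w) = 25 (l(w) = 5*5 = 25)
((0 + 1)*l(4) - 75)*(-53) = ((0 + 1)*25 - 75)*(-53) = (1*25 - 75)*(-53) = (25 - 75)*(-53) = -50*(-53) = 2650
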